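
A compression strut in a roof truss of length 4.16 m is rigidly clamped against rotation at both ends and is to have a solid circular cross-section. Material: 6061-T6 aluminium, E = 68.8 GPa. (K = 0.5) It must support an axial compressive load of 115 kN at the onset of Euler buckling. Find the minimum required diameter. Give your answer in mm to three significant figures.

L_e = K·L = 0.5 × 4.16 = 2.080 m
Required I = P_cr·L_e²/(π²E) = 1.150×10^5 × 2.080² / (π² × 6.88×10^10) = 7.327×10^-7 m⁴
I_req = 7.327×10^5 mm⁴
Solid circle: I = πd⁴/64  ⇒  d = (64I/π)^(1/4) = (64×7.327×10^5/π)^(1/4) = 62.2 mm

d ≈ 62.2 mm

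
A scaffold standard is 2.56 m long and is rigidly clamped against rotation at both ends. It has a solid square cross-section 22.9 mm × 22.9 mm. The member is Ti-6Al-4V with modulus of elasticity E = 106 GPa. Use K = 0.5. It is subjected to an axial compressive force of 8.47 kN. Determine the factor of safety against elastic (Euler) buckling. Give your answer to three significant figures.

n ≈ 1.73

I = a⁴/12 = 22.9⁴/12 = 2.292×10^4 mm⁴
I = 2.292×10^4 mm⁴ = 2.292×10^-8 m⁴
Effective length L_e = K·L = 0.5 × 2.56 = 1.280 m
P_cr = π²EI / L_e² = π² × 106×10⁹ × 2.292×10^-8 / 1.280² = 1.463×10^4 N
Factor of safety n = P_cr / P = 14.633 / 8.47 = 1.73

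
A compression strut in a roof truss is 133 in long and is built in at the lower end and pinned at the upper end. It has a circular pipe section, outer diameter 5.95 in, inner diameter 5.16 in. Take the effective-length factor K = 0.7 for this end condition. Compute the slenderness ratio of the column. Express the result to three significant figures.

λ ≈ 47.3

d_o = 5.95 in, d_i = 5.16 in
I = π(d_o⁴ − d_i⁴)/64 = π(5.95⁴ − 5.160⁴)/64 = 26.72 in⁴
A = 6.893 in²;  r_min = √(I/A) = √(26.72/6.893) = 1.969 in
L_e = K·L = 0.7 × 133 = 93.10 in
λ = L_e / r_min = 93.100 / 1.969 = 47.3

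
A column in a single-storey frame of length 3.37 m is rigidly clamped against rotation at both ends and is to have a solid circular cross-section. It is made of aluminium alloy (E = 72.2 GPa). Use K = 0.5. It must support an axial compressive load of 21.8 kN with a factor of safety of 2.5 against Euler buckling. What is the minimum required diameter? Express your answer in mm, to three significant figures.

Required P_cr = n·P = 2.5 × 21.8 = 54.50 kN
L_e = K·L = 0.5 × 3.37 = 1.685 m
Required I = P_cr·L_e²/(π²E) = 5.450×10^4 × 1.685² / (π² × 7.22×10^10) = 2.171×10^-7 m⁴
I_req = 2.171×10^5 mm⁴
Solid circle: I = πd⁴/64  ⇒  d = (64I/π)^(1/4) = (64×2.171×10^5/π)^(1/4) = 45.9 mm

d ≈ 45.9 mm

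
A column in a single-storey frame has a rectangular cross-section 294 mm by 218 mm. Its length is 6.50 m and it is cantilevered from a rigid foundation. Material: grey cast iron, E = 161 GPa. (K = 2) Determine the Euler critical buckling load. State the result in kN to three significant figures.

Buckling occurs about the weak axis: I_min = h·b³/12 with b = 218 mm (the shorter side).
I_min = 294×218³/12 = 2.538×10^8 mm⁴
I = 2.538×10^8 mm⁴ = 2.538×10^-4 m⁴
Effective length L_e = K·L = 2 × 6.50 = 13.00 m
P_cr = π²EI / L_e² = π² × 161×10⁹ × 2.538×10^-4 / 13.00² = 2.387×10^6 N

P_cr ≈ 2390 kN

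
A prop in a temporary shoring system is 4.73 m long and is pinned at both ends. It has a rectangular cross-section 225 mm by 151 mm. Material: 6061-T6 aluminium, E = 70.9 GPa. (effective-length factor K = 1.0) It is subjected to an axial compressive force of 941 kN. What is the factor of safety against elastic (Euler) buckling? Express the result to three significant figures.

Buckling occurs about the weak axis: I_min = h·b³/12 with b = 151 mm (the shorter side).
I_min = 225×151³/12 = 6.456×10^7 mm⁴
I = 6.456×10^7 mm⁴ = 6.456×10^-5 m⁴
Effective length L_e = K·L = 1 × 4.73 = 4.730 m
P_cr = π²EI / L_e² = π² × 70.9×10⁹ × 6.456×10^-5 / 4.730² = 2.019×10^6 N
Factor of safety n = P_cr / P = 2019.1 / 941 = 2.15

n ≈ 2.15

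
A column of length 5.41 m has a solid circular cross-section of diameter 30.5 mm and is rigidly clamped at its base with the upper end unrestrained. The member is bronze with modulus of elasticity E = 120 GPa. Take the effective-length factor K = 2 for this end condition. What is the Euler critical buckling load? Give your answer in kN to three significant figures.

P_cr ≈ 0.430 kN

I = πd⁴/64 = π×30.5⁴/64 = 4.248×10^4 mm⁴
I = 4.248×10^4 mm⁴ = 4.248×10^-8 m⁴
Effective length L_e = K·L = 2 × 5.41 = 10.82 m
P_cr = π²EI / L_e² = π² × 120×10⁹ × 4.248×10^-8 / 10.82² = 429.7 N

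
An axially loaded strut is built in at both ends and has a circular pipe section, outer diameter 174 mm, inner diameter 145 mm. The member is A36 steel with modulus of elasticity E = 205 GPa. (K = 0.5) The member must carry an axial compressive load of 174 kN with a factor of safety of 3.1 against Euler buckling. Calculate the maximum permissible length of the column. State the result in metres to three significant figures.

d_o = 174 mm, d_i = 145 mm
I = π(d_o⁴ − d_i⁴)/64 = π(174⁴ − 145.0⁴)/64 = 2.330×10^7 mm⁴
I = 2.330×10^-5 m⁴
Required critical load P_cr = n·P = 3.1 × 174 = 539.4 kN = 5.394×10^5 N
From P_cr = π²EI/(K·L)²:  L = (1/K)·√(π²EI/P_cr) = (1/0.5)·√(π²×2.05×10^11×2.330×10^-5/5.394×10^5)
L = 18.7 m

L_max ≈ 18.7 m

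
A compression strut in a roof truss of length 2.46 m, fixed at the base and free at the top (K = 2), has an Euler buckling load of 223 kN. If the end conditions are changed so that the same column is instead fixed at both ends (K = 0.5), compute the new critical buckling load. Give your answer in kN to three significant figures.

P_cr ≈ 3570 kN

P_cr ∝ 1/K², so P_cr,new = P_cr,old × (K_old/K_new)² = 223 × (2/0.5)²
= 223 × 16.00 = 3570 kN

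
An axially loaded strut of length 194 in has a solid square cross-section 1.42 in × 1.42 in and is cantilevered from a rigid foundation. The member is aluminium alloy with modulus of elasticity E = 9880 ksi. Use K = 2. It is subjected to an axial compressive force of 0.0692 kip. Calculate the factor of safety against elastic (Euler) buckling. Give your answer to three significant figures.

I = a⁴/12 = 1.42⁴/12 = 0.3388 in⁴
Effective length L_e = K·L = 2 × 194 = 388.0 in
P_cr = π²EI / L_e² = π² × 9880×10³ × 0.3388 / 388.0² = 219.5 lb
Factor of safety n = P_cr / P = 0.21947 / 0.0692 = 3.17

n ≈ 3.17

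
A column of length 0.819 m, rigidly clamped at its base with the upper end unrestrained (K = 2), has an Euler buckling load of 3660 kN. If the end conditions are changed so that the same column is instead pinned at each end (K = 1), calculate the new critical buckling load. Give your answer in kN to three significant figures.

P_cr ∝ 1/K², so P_cr,new = P_cr,old × (K_old/K_new)² = 3660 × (2/1)²
= 3660 × 4.000 = 14600 kN

P_cr ≈ 14600 kN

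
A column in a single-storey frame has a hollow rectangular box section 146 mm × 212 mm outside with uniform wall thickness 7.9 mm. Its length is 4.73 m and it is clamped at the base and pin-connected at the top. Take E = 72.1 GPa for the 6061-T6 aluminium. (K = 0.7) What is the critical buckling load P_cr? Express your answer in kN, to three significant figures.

P_cr ≈ 1230 kN

Inner dimensions: h_i = 212 − 2×7.9 = 196.2 mm, b_i = 146 − 2×7.9 = 130.2 mm
Weak-axis I_min = (h_o·b_o³ − h_i·b_i³)/12 with b_o = 146, b_i = 130.2 mm (shorter outer/inner sides).
I_min = (212×146³ − 196.2×130.2³)/12 = 1.889×10^7 mm⁴
I = 1.889×10^7 mm⁴ = 1.889×10^-5 m⁴
Effective length L_e = K·L = 0.7 × 4.73 = 3.311 m
P_cr = π²EI / L_e² = π² × 72.1×10⁹ × 1.889×10^-5 / 3.311² = 1.226×10^6 N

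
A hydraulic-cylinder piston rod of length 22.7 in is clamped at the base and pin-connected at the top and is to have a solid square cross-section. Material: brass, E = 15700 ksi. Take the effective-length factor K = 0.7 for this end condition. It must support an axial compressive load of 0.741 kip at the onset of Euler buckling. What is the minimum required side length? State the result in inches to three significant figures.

L_e = K·L = 0.7 × 22.7 = 15.89 in
Required I = P_cr·L_e²/(π²E) = 741.0 × 15.89² / (π² × 1.57×10^7) = 1.207×10^-3 in⁴
Solid square: I = a⁴/12  ⇒  a = (12I)^(1/4) = (12×1.207×10^-3)^(1/4) = 0.347 in

a ≈ 0.347 in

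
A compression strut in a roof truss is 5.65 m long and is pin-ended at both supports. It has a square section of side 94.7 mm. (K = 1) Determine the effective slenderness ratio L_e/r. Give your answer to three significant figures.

I = a⁴/12 = 94.7⁴/12 = 6.702×10^6 mm⁴
A = 8.968×10^3 mm²;  r_min = √(I/A) = √(6.702×10^6/8.968×10^3) = 27.34 mm
L_e = K·L = 1 × 5.65 m = 5.650 m = 5650.0 mm
λ = L_e / r_min = 5650.0 / 27.34 = 207

λ ≈ 207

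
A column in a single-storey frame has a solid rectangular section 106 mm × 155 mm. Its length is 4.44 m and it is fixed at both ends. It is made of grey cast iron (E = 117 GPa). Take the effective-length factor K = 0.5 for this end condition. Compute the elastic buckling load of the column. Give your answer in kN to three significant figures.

P_cr ≈ 3600 kN

Buckling occurs about the weak axis: I_min = h·b³/12 with b = 106 mm (the shorter side).
I_min = 155×106³/12 = 1.538×10^7 mm⁴
I = 1.538×10^7 mm⁴ = 1.538×10^-5 m⁴
Effective length L_e = K·L = 0.5 × 4.44 = 2.220 m
P_cr = π²EI / L_e² = π² × 117×10⁹ × 1.538×10^-5 / 2.220² = 3.605×10^6 N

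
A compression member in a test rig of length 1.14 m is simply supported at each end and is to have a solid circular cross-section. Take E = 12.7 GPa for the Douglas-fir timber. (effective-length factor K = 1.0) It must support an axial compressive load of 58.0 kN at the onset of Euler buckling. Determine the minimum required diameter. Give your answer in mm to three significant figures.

d ≈ 59.2 mm

L_e = K·L = 1 × 1.14 = 1.140 m
Required I = P_cr·L_e²/(π²E) = 5.800×10^4 × 1.140² / (π² × 1.27×10^10) = 6.014×10^-7 m⁴
I_req = 6.014×10^5 mm⁴
Solid circle: I = πd⁴/64  ⇒  d = (64I/π)^(1/4) = (64×6.014×10^5/π)^(1/4) = 59.2 mm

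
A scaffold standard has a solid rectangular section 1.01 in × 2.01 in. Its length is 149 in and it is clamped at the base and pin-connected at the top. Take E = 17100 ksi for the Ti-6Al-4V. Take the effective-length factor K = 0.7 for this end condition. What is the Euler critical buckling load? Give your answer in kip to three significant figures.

Buckling occurs about the weak axis: I_min = h·b³/12 with b = 1.01 in (the shorter side).
I_min = 2.01×1.01³/12 = 0.1726 in⁴
Effective length L_e = K·L = 0.7 × 149 = 104.3 in
P_cr = π²EI / L_e² = π² × 17100×10³ × 0.1726 / 104.3² = 2.677×10^3 lb

P_cr ≈ 2.68 kip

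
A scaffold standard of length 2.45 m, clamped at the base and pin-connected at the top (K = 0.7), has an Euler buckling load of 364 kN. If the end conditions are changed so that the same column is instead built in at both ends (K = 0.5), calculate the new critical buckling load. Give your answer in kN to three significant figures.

P_cr ∝ 1/K², so P_cr,new = P_cr,old × (K_old/K_new)² = 364 × (0.7/0.5)²
= 364 × 1.960 = 713 kN

P_cr ≈ 713 kN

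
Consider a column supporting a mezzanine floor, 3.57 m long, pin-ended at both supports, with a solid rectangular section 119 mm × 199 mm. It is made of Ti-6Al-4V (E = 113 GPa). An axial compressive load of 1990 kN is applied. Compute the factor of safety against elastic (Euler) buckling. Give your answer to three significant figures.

n ≈ 1.23

Buckling occurs about the weak axis: I_min = h·b³/12 with b = 119 mm (the shorter side).
I_min = 199×119³/12 = 2.795×10^7 mm⁴
I = 2.795×10^7 mm⁴ = 2.795×10^-5 m⁴
Effective length L_e = K·L = 1 × 3.57 = 3.570 m
P_cr = π²EI / L_e² = π² × 113×10⁹ × 2.795×10^-5 / 3.570² = 2.445×10^6 N
Factor of safety n = P_cr / P = 2445.4 / 1990 = 1.23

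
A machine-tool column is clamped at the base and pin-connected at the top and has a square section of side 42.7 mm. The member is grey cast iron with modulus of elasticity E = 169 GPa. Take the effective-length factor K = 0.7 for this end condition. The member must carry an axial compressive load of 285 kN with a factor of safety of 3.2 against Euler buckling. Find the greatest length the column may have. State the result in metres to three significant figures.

L_max ≈ 1.02 m

I = a⁴/12 = 42.7⁴/12 = 2.770×10^5 mm⁴
I = 2.770×10^-7 m⁴
Required critical load P_cr = n·P = 3.2 × 285 = 912.0 kN = 9.120×10^5 N
From P_cr = π²EI/(K·L)²:  L = (1/K)·√(π²EI/P_cr) = (1/0.7)·√(π²×1.69×10^11×2.770×10^-7/9.120×10^5)
L = 1.02 m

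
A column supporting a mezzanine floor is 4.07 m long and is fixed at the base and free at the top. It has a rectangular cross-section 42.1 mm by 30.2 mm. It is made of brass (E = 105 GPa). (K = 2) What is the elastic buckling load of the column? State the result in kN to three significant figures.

Buckling occurs about the weak axis: I_min = h·b³/12 with b = 30.2 mm (the shorter side).
I_min = 42.1×30.2³/12 = 9.663×10^4 mm⁴
I = 9.663×10^4 mm⁴ = 9.663×10^-8 m⁴
Effective length L_e = K·L = 2 × 4.07 = 8.140 m
P_cr = π²EI / L_e² = π² × 105×10⁹ × 9.663×10^-8 / 8.140² = 1.511×10^3 N

P_cr ≈ 1.51 kN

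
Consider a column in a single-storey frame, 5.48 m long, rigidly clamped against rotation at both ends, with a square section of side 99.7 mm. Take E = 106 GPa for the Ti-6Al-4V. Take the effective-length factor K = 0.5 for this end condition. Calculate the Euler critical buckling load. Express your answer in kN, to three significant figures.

P_cr ≈ 1150 kN

I = a⁴/12 = 99.7⁴/12 = 8.234×10^6 mm⁴
I = 8.234×10^6 mm⁴ = 8.234×10^-6 m⁴
Effective length L_e = K·L = 0.5 × 5.48 = 2.740 m
P_cr = π²EI / L_e² = π² × 106×10⁹ × 8.234×10^-6 / 2.740² = 1.147×10^6 N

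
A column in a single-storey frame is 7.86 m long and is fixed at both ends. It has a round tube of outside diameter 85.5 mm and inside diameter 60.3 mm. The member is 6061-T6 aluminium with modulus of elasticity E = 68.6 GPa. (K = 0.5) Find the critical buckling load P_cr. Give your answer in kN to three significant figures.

d_o = 85.5 mm, d_i = 60.3 mm
I = π(d_o⁴ − d_i⁴)/64 = π(85.5⁴ − 60.30⁴)/64 = 1.974×10^6 mm⁴
I = 1.974×10^6 mm⁴ = 1.974×10^-6 m⁴
Effective length L_e = K·L = 0.5 × 7.86 = 3.930 m
P_cr = π²EI / L_e² = π² × 68.6×10⁹ × 1.974×10^-6 / 3.930² = 8.654×10^4 N

P_cr ≈ 86.5 kN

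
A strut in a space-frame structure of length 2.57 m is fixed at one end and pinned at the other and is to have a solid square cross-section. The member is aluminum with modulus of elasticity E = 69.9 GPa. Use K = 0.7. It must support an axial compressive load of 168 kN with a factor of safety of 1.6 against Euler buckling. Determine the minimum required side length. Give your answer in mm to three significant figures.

a ≈ 62.4 mm

Required P_cr = n·P = 1.6 × 168 = 268.8 kN
L_e = K·L = 0.7 × 2.57 = 1.799 m
Required I = P_cr·L_e²/(π²E) = 2.688×10^5 × 1.799² / (π² × 6.99×10^10) = 1.261×10^-6 m⁴
I_req = 1.261×10^6 mm⁴
Solid square: I = a⁴/12  ⇒  a = (12I)^(1/4) = (12×1.261×10^6)^(1/4) = 62.4 mm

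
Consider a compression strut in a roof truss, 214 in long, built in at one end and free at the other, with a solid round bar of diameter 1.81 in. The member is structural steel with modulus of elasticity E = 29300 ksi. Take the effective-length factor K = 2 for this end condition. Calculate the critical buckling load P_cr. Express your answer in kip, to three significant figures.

I = πd⁴/64 = π×1.81⁴/64 = 0.5268 in⁴
Effective length L_e = K·L = 2 × 214 = 428.0 in
P_cr = π²EI / L_e² = π² × 29300×10³ × 0.5268 / 428.0² = 831.7 lb

P_cr ≈ 0.832 kip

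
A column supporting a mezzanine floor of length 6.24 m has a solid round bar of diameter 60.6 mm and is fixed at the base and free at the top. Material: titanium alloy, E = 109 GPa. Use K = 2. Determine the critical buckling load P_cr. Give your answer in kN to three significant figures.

I = πd⁴/64 = π×60.6⁴/64 = 6.620×10^5 mm⁴
I = 6.620×10^5 mm⁴ = 6.620×10^-7 m⁴
Effective length L_e = K·L = 2 × 6.24 = 12.48 m
P_cr = π²EI / L_e² = π² × 109×10⁹ × 6.620×10^-7 / 12.48² = 4.573×10^3 N

P_cr ≈ 4.57 kN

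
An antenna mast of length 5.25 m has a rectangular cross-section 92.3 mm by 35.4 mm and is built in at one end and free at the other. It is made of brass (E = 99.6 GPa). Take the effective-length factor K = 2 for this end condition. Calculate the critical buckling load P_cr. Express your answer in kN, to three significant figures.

P_cr ≈ 3.04 kN

Buckling occurs about the weak axis: I_min = h·b³/12 with b = 35.4 mm (the shorter side).
I_min = 92.3×35.4³/12 = 3.412×10^5 mm⁴
I = 3.412×10^5 mm⁴ = 3.412×10^-7 m⁴
Effective length L_e = K·L = 2 × 5.25 = 10.50 m
P_cr = π²EI / L_e² = π² × 99.6×10⁹ × 3.412×10^-7 / 10.50² = 3.042×10^3 N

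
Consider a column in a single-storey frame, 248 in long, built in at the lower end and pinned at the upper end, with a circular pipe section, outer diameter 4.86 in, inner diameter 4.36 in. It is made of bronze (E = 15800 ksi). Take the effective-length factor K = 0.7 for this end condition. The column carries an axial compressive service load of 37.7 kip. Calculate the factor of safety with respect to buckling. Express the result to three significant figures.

d_o = 4.86 in, d_i = 4.36 in
I = π(d_o⁴ − d_i⁴)/64 = π(4.86⁴ − 4.360⁴)/64 = 9.647 in⁴
Effective length L_e = K·L = 0.7 × 248 = 173.6 in
P_cr = π²EI / L_e² = π² × 15800×10³ × 9.647 / 173.6² = 4.992×10^4 lb
Factor of safety n = P_cr / P = 49.915 / 37.7 = 1.32

n ≈ 1.32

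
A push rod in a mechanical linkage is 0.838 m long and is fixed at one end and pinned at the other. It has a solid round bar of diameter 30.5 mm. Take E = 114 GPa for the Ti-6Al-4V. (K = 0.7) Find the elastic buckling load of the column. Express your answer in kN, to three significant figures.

P_cr ≈ 139 kN

I = πd⁴/64 = π×30.5⁴/64 = 4.248×10^4 mm⁴
I = 4.248×10^4 mm⁴ = 4.248×10^-8 m⁴
Effective length L_e = K·L = 0.7 × 0.838 = 0.5866 m
P_cr = π²EI / L_e² = π² × 114×10⁹ × 4.248×10^-8 / 0.5866² = 1.389×10^5 N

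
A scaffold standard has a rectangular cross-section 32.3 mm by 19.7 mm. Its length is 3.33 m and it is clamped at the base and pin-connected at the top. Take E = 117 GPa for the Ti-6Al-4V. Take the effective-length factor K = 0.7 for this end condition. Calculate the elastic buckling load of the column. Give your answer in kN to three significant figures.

Buckling occurs about the weak axis: I_min = h·b³/12 with b = 19.7 mm (the shorter side).
I_min = 32.3×19.7³/12 = 2.058×10^4 mm⁴
I = 2.058×10^4 mm⁴ = 2.058×10^-8 m⁴
Effective length L_e = K·L = 0.7 × 3.33 = 2.331 m
P_cr = π²EI / L_e² = π² × 117×10⁹ × 2.058×10^-8 / 2.331² = 4.373×10^3 N

P_cr ≈ 4.37 kN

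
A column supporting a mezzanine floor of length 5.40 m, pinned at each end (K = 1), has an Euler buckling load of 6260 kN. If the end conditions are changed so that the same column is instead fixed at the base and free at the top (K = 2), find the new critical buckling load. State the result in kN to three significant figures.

P_cr ∝ 1/K², so P_cr,new = P_cr,old × (K_old/K_new)² = 6260 × (1/2)²
= 6260 × 0.2500 = 1560 kN

P_cr ≈ 1560 kN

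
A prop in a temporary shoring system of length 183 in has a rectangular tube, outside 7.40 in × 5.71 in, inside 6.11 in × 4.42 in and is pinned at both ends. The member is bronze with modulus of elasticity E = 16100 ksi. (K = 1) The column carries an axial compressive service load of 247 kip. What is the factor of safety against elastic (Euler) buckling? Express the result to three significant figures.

Weak-axis I_min = (h_o·b_o³ − h_i·b_i³)/12 with b_o = 5.71, b_i = 4.420 in (shorter outer/inner sides).
I_min = (7.40×5.71³ − 6.110×4.420³)/12 = 70.84 in⁴
Effective length L_e = K·L = 1 × 183 = 183.0 in
P_cr = π²EI / L_e² = π² × 16100×10³ × 70.84 / 183.0² = 3.361×10^5 lb
Factor of safety n = P_cr / P = 336.11 / 247 = 1.36

n ≈ 1.36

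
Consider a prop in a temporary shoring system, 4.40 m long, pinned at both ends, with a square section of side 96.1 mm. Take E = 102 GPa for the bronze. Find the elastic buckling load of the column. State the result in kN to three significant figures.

I = a⁴/12 = 96.1⁴/12 = 7.107×10^6 mm⁴
I = 7.107×10^6 mm⁴ = 7.107×10^-6 m⁴
Effective length L_e = K·L = 1 × 4.40 = 4.400 m
P_cr = π²EI / L_e² = π² × 102×10⁹ × 7.107×10^-6 / 4.400² = 3.696×10^5 N

P_cr ≈ 370 kN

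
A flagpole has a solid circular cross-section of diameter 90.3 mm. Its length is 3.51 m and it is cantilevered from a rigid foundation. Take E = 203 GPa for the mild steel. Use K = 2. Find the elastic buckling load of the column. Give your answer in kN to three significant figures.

I = πd⁴/64 = π×90.3⁴/64 = 3.264×10^6 mm⁴
I = 3.264×10^6 mm⁴ = 3.264×10^-6 m⁴
Effective length L_e = K·L = 2 × 3.51 = 7.020 m
P_cr = π²EI / L_e² = π² × 203×10⁹ × 3.264×10^-6 / 7.020² = 1.327×10^5 N

P_cr ≈ 133 kN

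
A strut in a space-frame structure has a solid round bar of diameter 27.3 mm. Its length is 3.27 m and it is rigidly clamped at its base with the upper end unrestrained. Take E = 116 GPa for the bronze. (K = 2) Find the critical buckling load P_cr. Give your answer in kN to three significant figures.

P_cr ≈ 0.730 kN

I = πd⁴/64 = π×27.3⁴/64 = 2.727×10^4 mm⁴
I = 2.727×10^4 mm⁴ = 2.727×10^-8 m⁴
Effective length L_e = K·L = 2 × 3.27 = 6.540 m
P_cr = π²EI / L_e² = π² × 116×10⁹ × 2.727×10^-8 / 6.540² = 729.8 N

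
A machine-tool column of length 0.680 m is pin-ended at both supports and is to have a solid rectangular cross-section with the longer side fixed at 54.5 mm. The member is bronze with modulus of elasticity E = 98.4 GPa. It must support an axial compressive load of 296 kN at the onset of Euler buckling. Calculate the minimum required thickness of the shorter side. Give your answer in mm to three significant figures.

L_e = K·L = 1 × 0.680 = 0.6800 m
Required I = P_cr·L_e²/(π²E) = 2.960×10^5 × 0.6800² / (π² × 9.84×10^10) = 1.409×10^-7 m⁴
I_req = 1.409×10^5 mm⁴
Rectangle, weak axis: I_min = h·b³/12 with h = 54.5 mm fixed  ⇒  b = (12I/h)^(1/3) = 31.4 mm

b ≈ 31.4 mm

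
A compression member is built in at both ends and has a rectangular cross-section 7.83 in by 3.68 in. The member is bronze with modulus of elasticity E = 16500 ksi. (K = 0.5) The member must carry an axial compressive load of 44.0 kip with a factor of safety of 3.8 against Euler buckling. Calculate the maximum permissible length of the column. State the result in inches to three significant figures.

Buckling occurs about the weak axis: I_min = h·b³/12 with b = 3.68 in (the shorter side).
I_min = 7.83×3.68³/12 = 32.52 in⁴
Required critical load P_cr = n·P = 3.8 × 44.0 = 167.2 kip = 1.672×10^5 lb
From P_cr = π²EI/(K·L)²:  L = (1/K)·√(π²EI/P_cr) = (1/0.5)·√(π²×1.65×10^7×32.52/1.672×10^5)
L = 356 in

L_max ≈ 356 in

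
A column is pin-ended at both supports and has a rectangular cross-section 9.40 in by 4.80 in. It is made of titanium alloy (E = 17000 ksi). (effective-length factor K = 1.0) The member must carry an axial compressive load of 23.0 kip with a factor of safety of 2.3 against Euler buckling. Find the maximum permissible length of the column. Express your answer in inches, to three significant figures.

Buckling occurs about the weak axis: I_min = h·b³/12 with b = 4.80 in (the shorter side).
I_min = 9.40×4.80³/12 = 86.63 in⁴
Required critical load P_cr = n·P = 2.3 × 23.0 = 52.90 kip = 5.290×10^4 lb
From P_cr = π²EI/(K·L)²:  L = (1/K)·√(π²EI/P_cr) = (1/1)·√(π²×1.70×10^7×86.63/5.290×10^4)
L = 524 in

L_max ≈ 524 in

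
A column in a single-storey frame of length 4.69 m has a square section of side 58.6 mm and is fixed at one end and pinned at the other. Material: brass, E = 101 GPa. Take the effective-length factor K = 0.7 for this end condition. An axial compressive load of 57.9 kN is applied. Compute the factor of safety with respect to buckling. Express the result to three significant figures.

n ≈ 1.57

I = a⁴/12 = 58.6⁴/12 = 9.827×10^5 mm⁴
I = 9.827×10^5 mm⁴ = 9.827×10^-7 m⁴
Effective length L_e = K·L = 0.7 × 4.69 = 3.283 m
P_cr = π²EI / L_e² = π² × 101×10⁹ × 9.827×10^-7 / 3.283² = 9.088×10^4 N
Factor of safety n = P_cr / P = 90.884 / 57.9 = 1.57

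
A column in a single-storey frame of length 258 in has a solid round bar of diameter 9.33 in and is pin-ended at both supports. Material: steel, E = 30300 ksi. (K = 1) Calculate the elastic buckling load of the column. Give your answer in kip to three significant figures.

I = πd⁴/64 = π×9.33⁴/64 = 372.0 in⁴
Effective length L_e = K·L = 1 × 258 = 258.0 in
P_cr = π²EI / L_e² = π² × 30300×10³ × 372.0 / 258.0² = 1.671×10^6 lb

P_cr ≈ 1670 kip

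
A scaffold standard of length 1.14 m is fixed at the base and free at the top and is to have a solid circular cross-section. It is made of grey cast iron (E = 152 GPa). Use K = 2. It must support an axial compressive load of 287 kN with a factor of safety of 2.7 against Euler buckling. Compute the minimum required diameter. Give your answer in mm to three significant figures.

d ≈ 86.0 mm

Required P_cr = n·P = 2.7 × 287 = 774.9 kN
L_e = K·L = 2 × 1.14 = 2.280 m
Required I = P_cr·L_e²/(π²E) = 7.749×10^5 × 2.280² / (π² × 1.52×10^11) = 2.685×10^-6 m⁴
I_req = 2.685×10^6 mm⁴
Solid circle: I = πd⁴/64  ⇒  d = (64I/π)^(1/4) = (64×2.685×10^6/π)^(1/4) = 86.0 mm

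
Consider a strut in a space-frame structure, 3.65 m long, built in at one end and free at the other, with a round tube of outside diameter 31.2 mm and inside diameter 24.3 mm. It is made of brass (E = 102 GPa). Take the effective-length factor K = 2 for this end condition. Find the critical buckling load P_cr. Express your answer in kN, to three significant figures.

d_o = 31.2 mm, d_i = 24.3 mm
I = π(d_o⁴ − d_i⁴)/64 = π(31.2⁴ − 24.30⁴)/64 = 2.940×10^4 mm⁴
I = 2.940×10^4 mm⁴ = 2.940×10^-8 m⁴
Effective length L_e = K·L = 2 × 3.65 = 7.300 m
P_cr = π²EI / L_e² = π² × 102×10⁹ × 2.940×10^-8 / 7.300² = 555.4 N

P_cr ≈ 0.555 kN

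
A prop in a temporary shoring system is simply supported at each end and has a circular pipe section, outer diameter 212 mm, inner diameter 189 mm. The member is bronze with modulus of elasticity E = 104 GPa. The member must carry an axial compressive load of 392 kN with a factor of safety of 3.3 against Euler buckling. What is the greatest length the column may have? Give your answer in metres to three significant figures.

L_max ≈ 5.38 m

d_o = 212 mm, d_i = 189 mm
I = π(d_o⁴ − d_i⁴)/64 = π(212⁴ − 189.0⁴)/64 = 3.652×10^7 mm⁴
I = 3.652×10^-5 m⁴
Required critical load P_cr = n·P = 3.3 × 392 = 1294 kN = 1.294×10^6 N
From P_cr = π²EI/(K·L)²:  L = (1/K)·√(π²EI/P_cr) = (1/1)·√(π²×1.04×10^11×3.652×10^-5/1.294×10^6)
L = 5.38 m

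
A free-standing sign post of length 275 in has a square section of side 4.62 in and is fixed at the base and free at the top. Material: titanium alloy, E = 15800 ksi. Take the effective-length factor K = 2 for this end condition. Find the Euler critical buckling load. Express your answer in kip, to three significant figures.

P_cr ≈ 19.6 kip

I = a⁴/12 = 4.62⁴/12 = 37.97 in⁴
Effective length L_e = K·L = 2 × 275 = 550.0 in
P_cr = π²EI / L_e² = π² × 15800×10³ × 37.97 / 550.0² = 1.957×10^4 lb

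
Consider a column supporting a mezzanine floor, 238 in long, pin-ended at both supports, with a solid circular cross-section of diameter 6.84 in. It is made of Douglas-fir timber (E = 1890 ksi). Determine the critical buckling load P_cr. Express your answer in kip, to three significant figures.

P_cr ≈ 35.4 kip

I = πd⁴/64 = π×6.84⁴/64 = 107.4 in⁴
Effective length L_e = K·L = 1 × 238 = 238.0 in
P_cr = π²EI / L_e² = π² × 1890×10³ × 107.4 / 238.0² = 3.538×10^4 lb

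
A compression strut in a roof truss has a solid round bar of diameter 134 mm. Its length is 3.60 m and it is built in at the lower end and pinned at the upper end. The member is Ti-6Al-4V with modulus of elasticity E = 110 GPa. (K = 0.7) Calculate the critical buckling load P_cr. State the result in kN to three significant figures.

P_cr ≈ 2710 kN

I = πd⁴/64 = π×134⁴/64 = 1.583×10^7 mm⁴
I = 1.583×10^7 mm⁴ = 1.583×10^-5 m⁴
Effective length L_e = K·L = 0.7 × 3.60 = 2.520 m
P_cr = π²EI / L_e² = π² × 110×10⁹ × 1.583×10^-5 / 2.520² = 2.706×10^6 N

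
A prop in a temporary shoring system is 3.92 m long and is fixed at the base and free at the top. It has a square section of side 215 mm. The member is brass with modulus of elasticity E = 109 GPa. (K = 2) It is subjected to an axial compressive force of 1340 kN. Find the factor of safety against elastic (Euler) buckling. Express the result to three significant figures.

I = a⁴/12 = 215⁴/12 = 1.781×10^8 mm⁴
I = 1.781×10^8 mm⁴ = 1.781×10^-4 m⁴
Effective length L_e = K·L = 2 × 3.92 = 7.840 m
P_cr = π²EI / L_e² = π² × 109×10⁹ × 1.781×10^-4 / 7.840² = 3.116×10^6 N
Factor of safety n = P_cr / P = 3116.5 / 1340 = 2.33

n ≈ 2.33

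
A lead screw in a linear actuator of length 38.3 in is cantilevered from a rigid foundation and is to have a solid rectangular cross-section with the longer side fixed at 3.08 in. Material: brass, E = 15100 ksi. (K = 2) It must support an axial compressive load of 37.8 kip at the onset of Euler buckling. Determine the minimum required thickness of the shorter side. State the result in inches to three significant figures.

b ≈ 1.80 in

L_e = K·L = 2 × 38.3 = 76.60 in
Required I = P_cr·L_e²/(π²E) = 3.780×10^4 × 76.60² / (π² × 1.51×10^7) = 1.488 in⁴
Rectangle, weak axis: I_min = h·b³/12 with h = 3.08 in fixed  ⇒  b = (12I/h)^(1/3) = 1.80 in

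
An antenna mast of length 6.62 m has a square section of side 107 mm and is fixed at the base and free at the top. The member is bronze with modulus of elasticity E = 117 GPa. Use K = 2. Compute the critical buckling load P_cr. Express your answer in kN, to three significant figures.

I = a⁴/12 = 107⁴/12 = 1.092×10^7 mm⁴
I = 1.092×10^7 mm⁴ = 1.092×10^-5 m⁴
Effective length L_e = K·L = 2 × 6.62 = 13.24 m
P_cr = π²EI / L_e² = π² × 117×10⁹ × 1.092×10^-5 / 13.24² = 7.196×10^4 N

P_cr ≈ 72.0 kN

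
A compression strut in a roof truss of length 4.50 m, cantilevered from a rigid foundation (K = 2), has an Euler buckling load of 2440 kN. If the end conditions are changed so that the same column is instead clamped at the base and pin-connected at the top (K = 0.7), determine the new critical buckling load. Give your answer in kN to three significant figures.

P_cr ∝ 1/K², so P_cr,new = P_cr,old × (K_old/K_new)² = 2440 × (2/0.7)²
= 2440 × 8.163 = 19900 kN

P_cr ≈ 19900 kN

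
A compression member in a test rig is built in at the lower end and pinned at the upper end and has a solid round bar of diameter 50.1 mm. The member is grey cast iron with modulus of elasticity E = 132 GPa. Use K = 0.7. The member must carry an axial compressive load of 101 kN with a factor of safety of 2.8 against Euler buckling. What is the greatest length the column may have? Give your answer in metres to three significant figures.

I = πd⁴/64 = π×50.1⁴/64 = 3.093×10^5 mm⁴
I = 3.093×10^-7 m⁴
Required critical load P_cr = n·P = 2.8 × 101 = 282.8 kN = 2.828×10^5 N
From P_cr = π²EI/(K·L)²:  L = (1/K)·√(π²EI/P_cr) = (1/0.7)·√(π²×1.32×10^11×3.093×10^-7/2.828×10^5)
L = 1.71 m

L_max ≈ 1.71 m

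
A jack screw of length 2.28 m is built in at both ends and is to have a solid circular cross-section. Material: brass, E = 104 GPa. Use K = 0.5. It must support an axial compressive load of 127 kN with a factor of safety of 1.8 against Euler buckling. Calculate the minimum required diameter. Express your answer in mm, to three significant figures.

d ≈ 49.3 mm

Required P_cr = n·P = 1.8 × 127 = 228.6 kN
L_e = K·L = 0.5 × 2.28 = 1.140 m
Required I = P_cr·L_e²/(π²E) = 2.286×10^5 × 1.140² / (π² × 1.04×10^11) = 2.894×10^-7 m⁴
I_req = 2.894×10^5 mm⁴
Solid circle: I = πd⁴/64  ⇒  d = (64I/π)^(1/4) = (64×2.894×10^5/π)^(1/4) = 49.3 mm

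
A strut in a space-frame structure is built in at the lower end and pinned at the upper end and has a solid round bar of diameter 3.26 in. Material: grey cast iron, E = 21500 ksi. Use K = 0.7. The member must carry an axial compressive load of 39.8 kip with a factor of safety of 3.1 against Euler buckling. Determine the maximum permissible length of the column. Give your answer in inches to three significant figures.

L_max ≈ 139 in

I = πd⁴/64 = π×3.26⁴/64 = 5.544 in⁴
Required critical load P_cr = n·P = 3.1 × 39.8 = 123.4 kip = 1.234×10^5 lb
From P_cr = π²EI/(K·L)²:  L = (1/K)·√(π²EI/P_cr) = (1/0.7)·√(π²×2.15×10^7×5.544/1.234×10^5)
L = 139 in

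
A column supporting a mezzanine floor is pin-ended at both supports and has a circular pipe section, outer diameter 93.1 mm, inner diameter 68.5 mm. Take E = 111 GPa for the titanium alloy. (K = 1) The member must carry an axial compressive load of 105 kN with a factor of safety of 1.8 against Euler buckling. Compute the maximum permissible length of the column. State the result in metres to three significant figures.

L_max ≈ 3.89 m

d_o = 93.1 mm, d_i = 68.5 mm
I = π(d_o⁴ − d_i⁴)/64 = π(93.1⁴ − 68.50⁴)/64 = 2.607×10^6 mm⁴
I = 2.607×10^-6 m⁴
Required critical load P_cr = n·P = 1.8 × 105 = 189.0 kN = 1.890×10^5 N
From P_cr = π²EI/(K·L)²:  L = (1/K)·√(π²EI/P_cr) = (1/1)·√(π²×1.11×10^11×2.607×10^-6/1.890×10^5)
L = 3.89 m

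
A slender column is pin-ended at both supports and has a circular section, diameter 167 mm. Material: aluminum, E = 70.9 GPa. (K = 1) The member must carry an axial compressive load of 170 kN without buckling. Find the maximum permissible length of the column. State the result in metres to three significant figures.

I = πd⁴/64 = π×167⁴/64 = 3.818×10^7 mm⁴
I = 3.818×10^-5 m⁴
At the buckling limit P_cr = P = 1.700×10^5 N
From P_cr = π²EI/(K·L)²:  L = (1/K)·√(π²EI/P_cr) = (1/1)·√(π²×7.09×10^10×3.818×10^-5/1.700×10^5)
L = 12.5 m

L_max ≈ 12.5 m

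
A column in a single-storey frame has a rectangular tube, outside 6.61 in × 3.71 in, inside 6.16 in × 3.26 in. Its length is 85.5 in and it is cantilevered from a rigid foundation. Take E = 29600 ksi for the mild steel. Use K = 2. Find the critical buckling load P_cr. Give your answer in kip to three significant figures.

P_cr ≈ 103 kip

Weak-axis I_min = (h_o·b_o³ − h_i·b_i³)/12 with b_o = 3.71, b_i = 3.260 in (shorter outer/inner sides).
I_min = (6.61×3.71³ − 6.160×3.260³)/12 = 10.34 in⁴
Effective length L_e = K·L = 2 × 85.5 = 171.0 in
P_cr = π²EI / L_e² = π² × 29600×10³ × 10.34 / 171.0² = 1.033×10^5 lb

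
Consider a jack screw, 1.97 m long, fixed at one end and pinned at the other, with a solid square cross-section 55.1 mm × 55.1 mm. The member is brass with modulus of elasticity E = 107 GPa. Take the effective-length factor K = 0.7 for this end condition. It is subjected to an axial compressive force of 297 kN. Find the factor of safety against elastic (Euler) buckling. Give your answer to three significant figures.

I = a⁴/12 = 55.1⁴/12 = 7.681×10^5 mm⁴
I = 7.681×10^5 mm⁴ = 7.681×10^-7 m⁴
Effective length L_e = K·L = 0.7 × 1.97 = 1.379 m
P_cr = π²EI / L_e² = π² × 107×10⁹ × 7.681×10^-7 / 1.379² = 4.266×10^5 N
Factor of safety n = P_cr / P = 426.56 / 297 = 1.44

n ≈ 1.44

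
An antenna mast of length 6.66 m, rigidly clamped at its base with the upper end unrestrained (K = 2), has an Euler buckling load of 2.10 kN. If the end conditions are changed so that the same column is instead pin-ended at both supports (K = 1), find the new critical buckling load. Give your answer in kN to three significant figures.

P_cr ∝ 1/K², so P_cr,new = P_cr,old × (K_old/K_new)² = 2.10 × (2/1)²
= 2.10 × 4.000 = 8.40 kN

P_cr ≈ 8.40 kN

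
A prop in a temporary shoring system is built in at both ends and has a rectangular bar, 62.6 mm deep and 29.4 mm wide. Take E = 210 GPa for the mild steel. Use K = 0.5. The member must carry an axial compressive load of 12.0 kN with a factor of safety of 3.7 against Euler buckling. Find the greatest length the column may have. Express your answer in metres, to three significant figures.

L_max ≈ 4.98 m

Buckling occurs about the weak axis: I_min = h·b³/12 with b = 29.4 mm (the shorter side).
I_min = 62.6×29.4³/12 = 1.326×10^5 mm⁴
I = 1.326×10^-7 m⁴
Required critical load P_cr = n·P = 3.7 × 12.0 = 44.40 kN = 4.440×10^4 N
From P_cr = π²EI/(K·L)²:  L = (1/K)·√(π²EI/P_cr) = (1/0.5)·√(π²×2.10×10^11×1.326×10^-7/4.440×10^4)
L = 4.98 m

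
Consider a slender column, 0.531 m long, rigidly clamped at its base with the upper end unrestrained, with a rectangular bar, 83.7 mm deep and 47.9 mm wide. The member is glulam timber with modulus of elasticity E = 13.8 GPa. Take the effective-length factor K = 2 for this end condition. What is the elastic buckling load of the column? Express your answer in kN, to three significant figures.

Buckling occurs about the weak axis: I_min = h·b³/12 with b = 47.9 mm (the shorter side).
I_min = 83.7×47.9³/12 = 7.666×10^5 mm⁴
I = 7.666×10^5 mm⁴ = 7.666×10^-7 m⁴
Effective length L_e = K·L = 2 × 0.531 = 1.062 m
P_cr = π²EI / L_e² = π² × 13.8×10⁹ × 7.666×10^-7 / 1.062² = 9.257×10^4 N

P_cr ≈ 92.6 kN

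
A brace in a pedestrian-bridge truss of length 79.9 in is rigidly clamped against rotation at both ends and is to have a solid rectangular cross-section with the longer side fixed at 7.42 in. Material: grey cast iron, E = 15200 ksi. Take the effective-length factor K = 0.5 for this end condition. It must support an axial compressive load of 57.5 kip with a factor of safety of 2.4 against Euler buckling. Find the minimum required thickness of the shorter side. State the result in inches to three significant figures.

b ≈ 1.33 in

Required P_cr = n·P = 2.4 × 57.5 = 138.0 kip
L_e = K·L = 0.5 × 79.9 = 39.95 in
Required I = P_cr·L_e²/(π²E) = 1.380×10^5 × 39.95² / (π² × 1.52×10^7) = 1.468 in⁴
Rectangle, weak axis: I_min = h·b³/12 with h = 7.42 in fixed  ⇒  b = (12I/h)^(1/3) = 1.33 in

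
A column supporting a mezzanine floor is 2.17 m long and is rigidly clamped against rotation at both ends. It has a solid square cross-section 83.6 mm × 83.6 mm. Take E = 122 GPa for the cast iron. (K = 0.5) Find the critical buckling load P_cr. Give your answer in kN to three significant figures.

P_cr ≈ 4160 kN

I = a⁴/12 = 83.6⁴/12 = 4.070×10^6 mm⁴
I = 4.070×10^6 mm⁴ = 4.070×10^-6 m⁴
Effective length L_e = K·L = 0.5 × 2.17 = 1.085 m
P_cr = π²EI / L_e² = π² × 122×10⁹ × 4.070×10^-6 / 1.085² = 4.163×10^6 N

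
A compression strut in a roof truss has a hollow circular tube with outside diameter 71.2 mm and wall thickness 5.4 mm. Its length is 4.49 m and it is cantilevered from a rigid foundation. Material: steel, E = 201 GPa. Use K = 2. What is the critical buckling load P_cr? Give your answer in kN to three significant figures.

P_cr ≈ 15.0 kN

Inner diameter d_i = 71.2 − 2×5.4 = 60.40 mm
I = π(d_o⁴ − d_i⁴)/64 = π(71.2⁴ − 60.40⁴)/64 = 6.082×10^5 mm⁴
I = 6.082×10^5 mm⁴ = 6.082×10^-7 m⁴
Effective length L_e = K·L = 2 × 4.49 = 8.980 m
P_cr = π²EI / L_e² = π² × 201×10⁹ × 6.082×10^-7 / 8.980² = 1.496×10^4 N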